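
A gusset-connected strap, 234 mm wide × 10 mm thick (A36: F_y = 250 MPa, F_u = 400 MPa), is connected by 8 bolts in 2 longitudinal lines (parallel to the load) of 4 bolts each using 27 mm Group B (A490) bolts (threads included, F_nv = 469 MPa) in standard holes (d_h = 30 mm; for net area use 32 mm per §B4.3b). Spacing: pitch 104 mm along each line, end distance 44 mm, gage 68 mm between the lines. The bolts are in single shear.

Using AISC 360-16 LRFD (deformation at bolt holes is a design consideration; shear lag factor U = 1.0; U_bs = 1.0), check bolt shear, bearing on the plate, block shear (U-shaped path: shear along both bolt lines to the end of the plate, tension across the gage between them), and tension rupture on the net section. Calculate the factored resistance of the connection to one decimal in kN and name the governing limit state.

510.0 kN (net-section rupture governs)

Bolt shear: A_b = π(27)²/4 = 572.56 mm². φR_n = 0.75 × 469 × 572.56 × 8 × 1 = 1611.2 kN.
Bearing (10 mm plate, F_u = 400 MPa): end bolts L_c = 44 − 30/2 = 29, R_n = min(1.2×29×10×400, 2.4×27×10×400) = 139.2 kN/bolt; interior L_c = 104 − 30 = 74, R_n = 259.2 kN/bolt. φR_n = 0.75 × (2×139.2 + 6×259.2) = 1375.2 kN.
Block shear: shear path 2×[44+3×104] = 2×356 mm, A_gv = 7120, A_nv = 2×(356 − 3.5×32)×10 = 4880 mm²; tension across gage: (68 − 1×32)×10 = 360 mm². R_n = min(0.6×400×4880, 0.6×250×7120) + 1.0×400×360 = min(1171.2, 1068) + 144 = 1212 kN. φR_n = 0.75 × 1212 = 909.0 kN.
Tension rupture (net): A_n = (234 − 2×32)×10 = 1700 mm² (U = 1.0, A_e = A_n). φR_n = 0.75 × 400 × 1700 = 510.0 kN.
Governing: min(1611.2, 1375.2, 909.0, 510.0) = 510.0 kN → net-section rupture.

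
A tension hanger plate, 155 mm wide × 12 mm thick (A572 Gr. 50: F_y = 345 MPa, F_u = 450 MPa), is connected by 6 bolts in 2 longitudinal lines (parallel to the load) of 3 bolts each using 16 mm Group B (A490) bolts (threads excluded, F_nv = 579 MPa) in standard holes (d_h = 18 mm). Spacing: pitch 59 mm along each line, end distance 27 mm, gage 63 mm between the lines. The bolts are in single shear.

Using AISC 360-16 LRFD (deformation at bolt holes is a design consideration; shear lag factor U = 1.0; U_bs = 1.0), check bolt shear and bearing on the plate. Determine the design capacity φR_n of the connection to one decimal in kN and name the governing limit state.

Bolt shear: A_b = π(16)²/4 = 201.06 mm². φR_n = 0.75 × 579 × 201.06 × 6 × 1 = 523.9 kN.
Bearing (12 mm plate, F_u = 450 MPa): end bolts L_c = 27 − 18/2 = 18, R_n = min(1.2×18×12×450, 2.4×16×12×450) = 116.64 kN/bolt; interior L_c = 59 − 18 = 41, R_n = 207.36 kN/bolt. φR_n = 0.75 × (2×116.64 + 4×207.36) = 797.0 kN.
Governing: min(523.9, 797.0) = 523.9 kN → bolt shear.

523.9 kN (bolt shear governs)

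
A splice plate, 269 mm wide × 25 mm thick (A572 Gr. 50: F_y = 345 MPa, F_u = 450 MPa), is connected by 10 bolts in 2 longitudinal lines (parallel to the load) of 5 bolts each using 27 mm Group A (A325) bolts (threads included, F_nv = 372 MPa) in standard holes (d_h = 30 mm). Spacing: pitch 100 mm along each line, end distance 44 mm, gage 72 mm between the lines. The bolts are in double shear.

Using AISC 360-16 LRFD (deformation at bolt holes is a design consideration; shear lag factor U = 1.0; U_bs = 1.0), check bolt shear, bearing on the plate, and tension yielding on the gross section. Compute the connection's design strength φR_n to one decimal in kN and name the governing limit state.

Bolt shear: A_b = π(27)²/4 = 572.56 mm². φR_n = 0.75 × 372 × 572.56 × 10 × 2 = 3194.9 kN.
Bearing (25 mm plate, F_u = 450 MPa): end bolts L_c = 44 − 30/2 = 29, R_n = min(1.2×29×25×450, 2.4×27×25×450) = 391.5 kN/bolt; interior L_c = 100 − 30 = 70, R_n = 729 kN/bolt. φR_n = 0.75 × (2×391.5 + 8×729) = 4961.3 kN.
Tension yield (gross): A_g = 269×25 = 6725 mm². φR_n = 0.90 × 345 × 6725 = 2088.1 kN.
Governing: min(3194.9, 4961.3, 2088.1) = 2088.1 kN → gross-section yield.

2088.1 kN (gross-section yield governs)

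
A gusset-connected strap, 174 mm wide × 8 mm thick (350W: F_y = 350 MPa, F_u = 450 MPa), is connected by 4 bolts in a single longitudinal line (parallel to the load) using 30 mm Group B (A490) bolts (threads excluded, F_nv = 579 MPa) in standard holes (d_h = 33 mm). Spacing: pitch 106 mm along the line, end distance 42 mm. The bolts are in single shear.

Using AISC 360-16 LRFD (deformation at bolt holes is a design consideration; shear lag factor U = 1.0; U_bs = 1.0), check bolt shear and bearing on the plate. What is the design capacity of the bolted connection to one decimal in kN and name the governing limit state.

Bolt shear: A_b = π(30)²/4 = 706.86 mm². φR_n = 0.75 × 579 × 706.86 × 4 × 1 = 1227.8 kN.
Bearing (8 mm plate, F_u = 450 MPa): end bolts L_c = 42 − 33/2 = 25.5, R_n = min(1.2×25.5×8×450, 2.4×30×8×450) = 110.16 kN/bolt; interior L_c = 106 − 33 = 73, R_n = 259.2 kN/bolt. φR_n = 0.75 × (1×110.16 + 3×259.2) = 665.8 kN.
Governing: min(1227.8, 665.8) = 665.8 kN → bearing.

665.8 kN (bearing governs)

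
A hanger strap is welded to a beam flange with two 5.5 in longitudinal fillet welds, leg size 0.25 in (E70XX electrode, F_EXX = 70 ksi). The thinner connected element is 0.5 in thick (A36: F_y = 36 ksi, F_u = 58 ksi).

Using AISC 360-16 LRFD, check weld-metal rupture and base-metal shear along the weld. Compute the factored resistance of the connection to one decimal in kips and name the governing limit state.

Weld metal: throat = 0.707×0.25 = 0.17675 in, L = 2×5.5 = 11 in. φR_n = 0.75 × 0.6 × 70 × 0.17675 × 11 = 61.2 kips.
Base metal shear (0.5 in plate): yield φR_n = 1.0×0.6×36×0.5×11 = 118.8 kips; rupture φR_n = 0.75×0.6×58×0.5×11 = 143.6 kips; take 118.8 kips (yield).
Governing: min(61.2, 118.8) = 61.2 kips → weld metal.

61.2 kips (weld metal governs)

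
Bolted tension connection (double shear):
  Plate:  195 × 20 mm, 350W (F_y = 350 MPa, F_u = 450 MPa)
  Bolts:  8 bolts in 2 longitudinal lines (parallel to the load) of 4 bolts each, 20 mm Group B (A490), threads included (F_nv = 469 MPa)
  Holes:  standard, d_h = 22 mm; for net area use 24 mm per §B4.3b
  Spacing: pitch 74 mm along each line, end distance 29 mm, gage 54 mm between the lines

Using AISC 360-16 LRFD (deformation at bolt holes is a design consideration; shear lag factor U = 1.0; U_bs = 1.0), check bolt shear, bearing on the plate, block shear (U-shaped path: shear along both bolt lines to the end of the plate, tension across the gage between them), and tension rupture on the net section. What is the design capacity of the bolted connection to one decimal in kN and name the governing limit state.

992.3 kN (net-section rupture governs)

Bolt shear: A_b = π(20)²/4 = 314.16 mm². φR_n = 0.75 × 469 × 314.16 × 8 × 2 = 1768.1 kN.
Bearing (20 mm plate, F_u = 450 MPa): end bolts L_c = 29 − 22/2 = 18, R_n = min(1.2×18×20×450, 2.4×20×20×450) = 194.4 kN/bolt; interior L_c = 74 − 22 = 52, R_n = 432 kN/bolt. φR_n = 0.75 × (2×194.4 + 6×432) = 2235.6 kN.
Block shear: shear path 2×[29+3×74] = 2×251 mm, A_gv = 10040, A_nv = 2×(251 − 3.5×24)×20 = 6680 mm²; tension across gage: (54 − 1×24)×20 = 600 mm². R_n = min(0.6×450×6680, 0.6×350×10040) + 1.0×450×600 = min(1803.6, 2108.4) + 270 = 2073.6 kN. φR_n = 0.75 × 2073.6 = 1555.2 kN.
Tension rupture (net): A_n = (195 − 2×24)×20 = 2940 mm² (U = 1.0, A_e = A_n). φR_n = 0.75 × 450 × 2940 = 992.3 kN.
Governing: min(1768.1, 2235.6, 1555.2, 992.3) = 992.3 kN → net-section rupture.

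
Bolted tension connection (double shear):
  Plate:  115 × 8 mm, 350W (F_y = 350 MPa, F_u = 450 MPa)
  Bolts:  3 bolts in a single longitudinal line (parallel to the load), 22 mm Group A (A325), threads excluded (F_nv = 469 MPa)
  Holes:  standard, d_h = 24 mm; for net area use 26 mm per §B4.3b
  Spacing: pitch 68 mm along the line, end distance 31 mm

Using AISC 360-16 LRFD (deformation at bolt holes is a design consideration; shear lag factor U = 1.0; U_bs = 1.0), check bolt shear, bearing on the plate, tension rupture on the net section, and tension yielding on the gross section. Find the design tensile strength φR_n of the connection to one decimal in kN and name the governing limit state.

Bolt shear: A_b = π(22)²/4 = 380.13 mm². φR_n = 0.75 × 469 × 380.13 × 3 × 2 = 802.3 kN.
Bearing (8 mm plate, F_u = 450 MPa): end bolts L_c = 31 − 24/2 = 19, R_n = min(1.2×19×8×450, 2.4×22×8×450) = 82.08 kN/bolt; interior L_c = 68 − 24 = 44, R_n = 190.08 kN/bolt. φR_n = 0.75 × (1×82.08 + 2×190.08) = 346.7 kN.
Tension rupture (net): A_n = (115 − 1×26)×8 = 712 mm² (U = 1.0, A_e = A_n). φR_n = 0.75 × 450 × 712 = 240.3 kN.
Tension yield (gross): A_g = 115×8 = 920 mm². φR_n = 0.90 × 350 × 920 = 289.8 kN.
Governing: min(802.3, 346.7, 240.3, 289.8) = 240.3 kN → net-section rupture.

240.3 kN (net-section rupture governs)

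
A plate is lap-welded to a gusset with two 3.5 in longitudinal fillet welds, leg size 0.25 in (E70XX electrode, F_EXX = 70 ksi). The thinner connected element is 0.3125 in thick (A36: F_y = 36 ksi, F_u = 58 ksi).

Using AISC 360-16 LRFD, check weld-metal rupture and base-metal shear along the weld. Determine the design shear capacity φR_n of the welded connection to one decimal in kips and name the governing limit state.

Weld metal: throat = 0.707×0.25 = 0.17675 in, L = 2×3.5 = 7 in. φR_n = 0.75 × 0.6 × 70 × 0.17675 × 7 = 39.0 kips.
Base metal shear (0.3125 in plate): yield φR_n = 1.0×0.6×36×0.3125×7 = 47.3 kips; rupture φR_n = 0.75×0.6×58×0.3125×7 = 57.1 kips; take 47.3 kips (yield).
Governing: min(39.0, 47.3) = 39.0 kips → weld metal.

39.0 kips (weld metal governs)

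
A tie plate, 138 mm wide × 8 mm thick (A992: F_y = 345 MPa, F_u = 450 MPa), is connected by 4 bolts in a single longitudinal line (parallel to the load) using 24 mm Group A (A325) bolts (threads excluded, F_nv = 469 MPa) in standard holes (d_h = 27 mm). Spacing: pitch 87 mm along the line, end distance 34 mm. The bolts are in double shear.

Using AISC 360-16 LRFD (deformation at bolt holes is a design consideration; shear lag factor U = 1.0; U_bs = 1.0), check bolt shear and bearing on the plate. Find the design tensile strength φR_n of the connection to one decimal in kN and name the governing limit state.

Bolt shear: A_b = π(24)²/4 = 452.39 mm². φR_n = 0.75 × 469 × 452.39 × 4 × 2 = 1273.0 kN.
Bearing (8 mm plate, F_u = 450 MPa): end bolts L_c = 34 − 27/2 = 20.5, R_n = min(1.2×20.5×8×450, 2.4×24×8×450) = 88.56 kN/bolt; interior L_c = 87 − 27 = 60, R_n = 207.36 kN/bolt. φR_n = 0.75 × (1×88.56 + 3×207.36) = 533.0 kN.
Governing: min(1273.0, 533.0) = 533.0 kN → bearing.

533.0 kN (bearing governs)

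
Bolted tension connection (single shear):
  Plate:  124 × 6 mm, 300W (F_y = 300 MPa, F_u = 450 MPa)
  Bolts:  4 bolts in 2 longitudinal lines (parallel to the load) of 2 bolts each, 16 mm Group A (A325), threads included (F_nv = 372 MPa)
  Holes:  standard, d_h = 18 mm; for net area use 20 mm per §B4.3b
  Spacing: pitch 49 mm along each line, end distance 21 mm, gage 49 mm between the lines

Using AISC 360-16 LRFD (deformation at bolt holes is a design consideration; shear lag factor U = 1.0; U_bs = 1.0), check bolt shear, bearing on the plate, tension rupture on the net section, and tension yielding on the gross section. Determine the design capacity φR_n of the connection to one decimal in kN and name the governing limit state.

170.1 kN (net-section rupture governs)

Bolt shear: A_b = π(16)²/4 = 201.06 mm². φR_n = 0.75 × 372 × 201.06 × 4 × 1 = 224.4 kN.
Bearing (6 mm plate, F_u = 450 MPa): end bolts L_c = 21 − 18/2 = 12, R_n = min(1.2×12×6×450, 2.4×16×6×450) = 38.88 kN/bolt; interior L_c = 49 − 18 = 31, R_n = 100.44 kN/bolt. φR_n = 0.75 × (2×38.88 + 2×100.44) = 209.0 kN.
Tension rupture (net): A_n = (124 − 2×20)×6 = 504 mm² (U = 1.0, A_e = A_n). φR_n = 0.75 × 450 × 504 = 170.1 kN.
Tension yield (gross): A_g = 124×6 = 744 mm². φR_n = 0.90 × 300 × 744 = 200.9 kN.
Governing: min(224.4, 209.0, 170.1, 200.9) = 170.1 kN → net-section rupture.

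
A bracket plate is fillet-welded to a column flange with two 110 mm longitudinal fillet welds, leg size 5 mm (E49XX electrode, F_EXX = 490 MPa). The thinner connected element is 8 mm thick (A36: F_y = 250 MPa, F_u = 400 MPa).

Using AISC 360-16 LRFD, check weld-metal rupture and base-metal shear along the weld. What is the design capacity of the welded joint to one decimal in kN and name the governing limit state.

Weld metal: throat = 0.707×5 = 3.535 mm, L = 2×110 = 220 mm. φR_n = 0.75 × 0.6 × 490 × 3.535 × 220 = 171.5 kN.
Base metal shear (8 mm plate): yield φR_n = 1.0×0.6×250×8×220 = 264.0 kN; rupture φR_n = 0.75×0.6×400×8×220 = 316.8 kN; take 264.0 kN (yield).
Governing: min(171.5, 264.0) = 171.5 kN → weld metal.

171.5 kN (weld metal governs)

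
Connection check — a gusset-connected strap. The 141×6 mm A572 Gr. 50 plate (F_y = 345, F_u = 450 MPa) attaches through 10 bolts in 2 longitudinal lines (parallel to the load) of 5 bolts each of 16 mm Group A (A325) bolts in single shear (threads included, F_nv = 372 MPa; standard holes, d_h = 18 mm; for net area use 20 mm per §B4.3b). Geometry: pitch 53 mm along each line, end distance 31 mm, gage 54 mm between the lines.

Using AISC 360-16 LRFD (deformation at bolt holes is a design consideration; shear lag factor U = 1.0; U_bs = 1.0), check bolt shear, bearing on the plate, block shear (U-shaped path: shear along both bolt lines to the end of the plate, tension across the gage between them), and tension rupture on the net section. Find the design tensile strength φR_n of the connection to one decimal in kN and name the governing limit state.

204.5 kN (net-section rupture governs)

Bolt shear: A_b = π(16)²/4 = 201.06 mm². φR_n = 0.75 × 372 × 201.06 × 10 × 1 = 561.0 kN.
Bearing (6 mm plate, F_u = 450 MPa): end bolts L_c = 31 − 18/2 = 22, R_n = min(1.2×22×6×450, 2.4×16×6×450) = 71.28 kN/bolt; interior L_c = 53 − 18 = 35, R_n = 103.68 kN/bolt. φR_n = 0.75 × (2×71.28 + 8×103.68) = 729.0 kN.
Block shear: shear path 2×[31+4×53] = 2×243 mm, A_gv = 2916, A_nv = 2×(243 − 4.5×20)×6 = 1836 mm²; tension across gage: (54 − 1×20)×6 = 204 mm². R_n = min(0.6×450×1836, 0.6×345×2916) + 1.0×450×204 = min(495.72, 603.61) + 91.8 = 587.52 kN. φR_n = 0.75 × 587.52 = 440.6 kN.
Tension rupture (net): A_n = (141 − 2×20)×6 = 606 mm² (U = 1.0, A_e = A_n). φR_n = 0.75 × 450 × 606 = 204.5 kN.
Governing: min(561.0, 729.0, 440.6, 204.5) = 204.5 kN → net-section rupture.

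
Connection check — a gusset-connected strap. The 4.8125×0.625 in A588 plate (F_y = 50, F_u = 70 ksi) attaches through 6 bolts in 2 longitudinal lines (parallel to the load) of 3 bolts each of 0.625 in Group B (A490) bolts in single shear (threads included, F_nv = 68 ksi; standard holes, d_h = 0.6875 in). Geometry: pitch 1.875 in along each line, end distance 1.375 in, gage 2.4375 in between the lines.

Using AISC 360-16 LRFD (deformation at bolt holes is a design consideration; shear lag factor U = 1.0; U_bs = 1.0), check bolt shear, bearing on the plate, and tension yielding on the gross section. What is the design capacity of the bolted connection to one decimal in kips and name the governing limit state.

Bolt shear: A_b = π(0.625)²/4 = 0.3068 in². φR_n = 0.75 × 68 × 0.3068 × 6 × 1 = 93.9 kips.
Bearing (0.625 in plate, F_u = 70 ksi): end bolts L_c = 1.375 − 0.6875/2 = 1.03125, R_n = min(1.2×1.03125×0.625×70, 2.4×0.625×0.625×70) = 54.141 kips/bolt; interior L_c = 1.875 − 0.6875 = 1.1875, R_n = 62.344 kips/bolt. φR_n = 0.75 × (2×54.141 + 4×62.344) = 268.2 kips.
Tension yield (gross): A_g = 4.8125×0.625 = 3.0078 in². φR_n = 0.90 × 50 × 3.0078 = 135.4 kips.
Governing: min(93.9, 268.2, 135.4) = 93.9 kips → bolt shear.

93.9 kips (bolt shear governs)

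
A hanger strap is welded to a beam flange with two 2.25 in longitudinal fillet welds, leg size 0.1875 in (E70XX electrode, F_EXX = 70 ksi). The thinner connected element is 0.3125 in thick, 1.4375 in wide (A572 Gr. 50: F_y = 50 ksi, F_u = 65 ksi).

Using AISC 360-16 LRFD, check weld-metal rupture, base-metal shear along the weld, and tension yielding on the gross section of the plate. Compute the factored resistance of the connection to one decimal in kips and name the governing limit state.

18.8 kips (weld metal governs)

Weld metal: throat = 0.707×0.1875 = 0.13256 in, L = 2×2.25 = 4.5 in. φR_n = 0.75 × 0.6 × 70 × 0.13256 × 4.5 = 18.8 kips.
Base metal shear (0.3125 in plate): yield φR_n = 1.0×0.6×50×0.3125×4.5 = 42.2 kips; rupture φR_n = 0.75×0.6×65×0.3125×4.5 = 41.1 kips; take 41.1 kips (rupture).
Tension yield (gross): A_g = 1.4375×0.3125 = 0.44922 in². φR_n = 0.90 × 50 × 0.44922 = 20.2 kips.
Governing: min(18.8, 41.1, 20.2) = 18.8 kips → weld metal.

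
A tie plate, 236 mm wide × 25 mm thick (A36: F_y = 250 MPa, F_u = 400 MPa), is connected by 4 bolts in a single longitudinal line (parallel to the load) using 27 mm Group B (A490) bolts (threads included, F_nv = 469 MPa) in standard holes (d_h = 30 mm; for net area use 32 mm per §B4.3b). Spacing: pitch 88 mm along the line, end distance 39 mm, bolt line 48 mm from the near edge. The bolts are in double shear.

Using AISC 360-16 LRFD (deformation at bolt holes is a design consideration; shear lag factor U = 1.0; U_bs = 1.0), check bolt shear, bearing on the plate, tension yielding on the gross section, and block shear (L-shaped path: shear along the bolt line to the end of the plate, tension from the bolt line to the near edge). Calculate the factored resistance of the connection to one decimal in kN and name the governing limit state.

Bolt shear: A_b = π(27)²/4 = 572.56 mm². φR_n = 0.75 × 469 × 572.56 × 4 × 2 = 1611.2 kN.
Bearing (25 mm plate, F_u = 400 MPa): end bolts L_c = 39 − 30/2 = 24, R_n = min(1.2×24×25×400, 2.4×27×25×400) = 288 kN/bolt; interior L_c = 88 − 30 = 58, R_n = 648 kN/bolt. φR_n = 0.75 × (1×288 + 3×648) = 1674.0 kN.
Tension yield (gross): A_g = 236×25 = 5900 mm². φR_n = 0.90 × 250 × 5900 = 1327.5 kN.
Block shear: shear path 1×[39+3×88] = 1×303 mm, A_gv = 7575, A_nv = 1×(303 − 3.5×32)×25 = 4775 mm²; tension to near edge: (48 − 0.5×32)×25 = 800 mm². R_n = min(0.6×400×4775, 0.6×250×7575) + 1.0×400×800 = min(1146, 1136.3) + 320 = 1456.3 kN. φR_n = 0.75 × 1456.3 = 1092.2 kN.
Governing: min(1611.2, 1674.0, 1327.5, 1092.2) = 1092.2 kN → block shear.

1092.2 kN (block shear governs)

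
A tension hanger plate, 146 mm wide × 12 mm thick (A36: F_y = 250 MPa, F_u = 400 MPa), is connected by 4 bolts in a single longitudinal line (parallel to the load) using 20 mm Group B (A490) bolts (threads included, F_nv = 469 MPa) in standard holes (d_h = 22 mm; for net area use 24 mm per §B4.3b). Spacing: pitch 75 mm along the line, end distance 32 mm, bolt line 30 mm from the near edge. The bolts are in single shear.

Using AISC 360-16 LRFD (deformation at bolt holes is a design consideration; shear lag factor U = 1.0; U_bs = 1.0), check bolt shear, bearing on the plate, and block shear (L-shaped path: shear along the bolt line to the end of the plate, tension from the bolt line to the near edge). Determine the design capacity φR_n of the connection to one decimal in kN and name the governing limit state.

411.8 kN (block shear governs)

Bolt shear: A_b = π(20)²/4 = 314.16 mm². φR_n = 0.75 × 469 × 314.16 × 4 × 1 = 442.0 kN.
Bearing (12 mm plate, F_u = 400 MPa): end bolts L_c = 32 − 22/2 = 21, R_n = min(1.2×21×12×400, 2.4×20×12×400) = 120.96 kN/bolt; interior L_c = 75 − 22 = 53, R_n = 230.4 kN/bolt. φR_n = 0.75 × (1×120.96 + 3×230.4) = 609.1 kN.
Block shear: shear path 1×[32+3×75] = 1×257 mm, A_gv = 3084, A_nv = 1×(257 − 3.5×24)×12 = 2076 mm²; tension to near edge: (30 − 0.5×24)×12 = 216 mm². R_n = min(0.6×400×2076, 0.6×250×3084) + 1.0×400×216 = min(498.24, 462.6) + 86.4 = 549 kN. φR_n = 0.75 × 549 = 411.8 kN.
Governing: min(442.0, 609.1, 411.8) = 411.8 kN → block shear.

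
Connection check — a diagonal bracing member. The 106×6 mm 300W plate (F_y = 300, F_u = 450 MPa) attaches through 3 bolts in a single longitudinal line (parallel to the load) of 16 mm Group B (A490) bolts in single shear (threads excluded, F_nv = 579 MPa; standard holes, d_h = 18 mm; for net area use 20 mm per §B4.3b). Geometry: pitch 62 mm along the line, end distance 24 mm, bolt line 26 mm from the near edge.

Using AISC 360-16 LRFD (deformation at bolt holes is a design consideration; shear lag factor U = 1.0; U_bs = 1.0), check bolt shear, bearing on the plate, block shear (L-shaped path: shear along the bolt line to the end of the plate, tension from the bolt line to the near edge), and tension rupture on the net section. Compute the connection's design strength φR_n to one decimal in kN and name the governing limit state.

Bolt shear: A_b = π(16)²/4 = 201.06 mm². φR_n = 0.75 × 579 × 201.06 × 3 × 1 = 261.9 kN.
Bearing (6 mm plate, F_u = 450 MPa): end bolts L_c = 24 − 18/2 = 15, R_n = min(1.2×15×6×450, 2.4×16×6×450) = 48.6 kN/bolt; interior L_c = 62 − 18 = 44, R_n = 103.68 kN/bolt. φR_n = 0.75 × (1×48.6 + 2×103.68) = 192.0 kN.
Block shear: shear path 1×[24+2×62] = 1×148 mm, A_gv = 888, A_nv = 1×(148 − 2.5×20)×6 = 588 mm²; tension to near edge: (26 − 0.5×20)×6 = 96 mm². R_n = min(0.6×450×588, 0.6×300×888) + 1.0×450×96 = min(158.76, 159.84) + 43.2 = 201.96 kN. φR_n = 0.75 × 201.96 = 151.5 kN.
Tension rupture (net): A_n = (106 − 1×20)×6 = 516 mm² (U = 1.0, A_e = A_n). φR_n = 0.75 × 450 × 516 = 174.2 kN.
Governing: min(261.9, 192.0, 151.5, 174.2) = 151.5 kN → block shear.

151.5 kN (block shear governs)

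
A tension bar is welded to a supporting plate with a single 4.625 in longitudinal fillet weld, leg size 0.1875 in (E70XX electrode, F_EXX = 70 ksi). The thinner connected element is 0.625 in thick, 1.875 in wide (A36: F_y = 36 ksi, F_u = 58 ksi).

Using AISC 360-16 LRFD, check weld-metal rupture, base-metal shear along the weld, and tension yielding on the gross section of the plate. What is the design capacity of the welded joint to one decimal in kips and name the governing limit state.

Weld metal: throat = 0.707×0.1875 = 0.13256 in, L = 4.625 in. φR_n = 0.75 × 0.6 × 70 × 0.13256 × 4.625 = 19.3 kips.
Base metal shear (0.625 in plate): yield φR_n = 1.0×0.6×36×0.625×4.625 = 62.4 kips; rupture φR_n = 0.75×0.6×58×0.625×4.625 = 75.4 kips; take 62.4 kips (yield).
Tension yield (gross): A_g = 1.875×0.625 = 1.1719 in². φR_n = 0.90 × 36 × 1.1719 = 38.0 kips.
Governing: min(19.3, 62.4, 38.0) = 19.3 kips → weld metal.

19.3 kips (weld metal governs)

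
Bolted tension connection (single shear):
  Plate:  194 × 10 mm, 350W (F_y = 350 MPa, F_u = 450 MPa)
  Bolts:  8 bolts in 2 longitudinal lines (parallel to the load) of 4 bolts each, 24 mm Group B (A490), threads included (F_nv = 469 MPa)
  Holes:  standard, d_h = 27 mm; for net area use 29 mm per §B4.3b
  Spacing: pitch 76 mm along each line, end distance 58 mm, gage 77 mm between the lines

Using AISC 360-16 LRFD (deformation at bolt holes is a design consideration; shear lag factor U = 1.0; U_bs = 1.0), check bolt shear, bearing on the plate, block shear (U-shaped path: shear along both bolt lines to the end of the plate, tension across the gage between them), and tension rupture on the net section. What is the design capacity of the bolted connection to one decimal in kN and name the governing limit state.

459.0 kN (net-section rupture governs)

Bolt shear: A_b = π(24)²/4 = 452.39 mm². φR_n = 0.75 × 469 × 452.39 × 8 × 1 = 1273.0 kN.
Bearing (10 mm plate, F_u = 450 MPa): end bolts L_c = 58 − 27/2 = 44.5, R_n = min(1.2×44.5×10×450, 2.4×24×10×450) = 240.3 kN/bolt; interior L_c = 76 − 27 = 49, R_n = 259.2 kN/bolt. φR_n = 0.75 × (2×240.3 + 6×259.2) = 1526.9 kN.
Block shear: shear path 2×[58+3×76] = 2×286 mm, A_gv = 5720, A_nv = 2×(286 − 3.5×29)×10 = 3690 mm²; tension across gage: (77 − 1×29)×10 = 480 mm². R_n = min(0.6×450×3690, 0.6×350×5720) + 1.0×450×480 = min(996.3, 1201.2) + 216 = 1212.3 kN. φR_n = 0.75 × 1212.3 = 909.2 kN.
Tension rupture (net): A_n = (194 − 2×29)×10 = 1360 mm² (U = 1.0, A_e = A_n). φR_n = 0.75 × 450 × 1360 = 459.0 kN.
Governing: min(1273.0, 1526.9, 909.2, 459.0) = 459.0 kN → net-section rupture.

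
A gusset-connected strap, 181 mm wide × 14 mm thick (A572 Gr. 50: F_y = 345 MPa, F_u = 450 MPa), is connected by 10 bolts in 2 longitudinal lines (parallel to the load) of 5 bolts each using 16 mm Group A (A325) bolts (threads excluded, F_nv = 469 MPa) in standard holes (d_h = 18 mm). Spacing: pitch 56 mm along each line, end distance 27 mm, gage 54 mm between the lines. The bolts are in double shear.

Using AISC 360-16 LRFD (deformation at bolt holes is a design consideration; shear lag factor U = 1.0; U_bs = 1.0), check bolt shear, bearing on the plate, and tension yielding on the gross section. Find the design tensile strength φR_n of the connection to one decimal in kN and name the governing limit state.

786.8 kN (gross-section yield governs)

Bolt shear: A_b = π(16)²/4 = 201.06 mm². φR_n = 0.75 × 469 × 201.06 × 10 × 2 = 1414.5 kN.
Bearing (14 mm plate, F_u = 450 MPa): end bolts L_c = 27 − 18/2 = 18, R_n = min(1.2×18×14×450, 2.4×16×14×450) = 136.08 kN/bolt; interior L_c = 56 − 18 = 38, R_n = 241.92 kN/bolt. φR_n = 0.75 × (2×136.08 + 8×241.92) = 1655.6 kN.
Tension yield (gross): A_g = 181×14 = 2534 mm². φR_n = 0.90 × 345 × 2534 = 786.8 kN.
Governing: min(1414.5, 1655.6, 786.8) = 786.8 kN → gross-section yield.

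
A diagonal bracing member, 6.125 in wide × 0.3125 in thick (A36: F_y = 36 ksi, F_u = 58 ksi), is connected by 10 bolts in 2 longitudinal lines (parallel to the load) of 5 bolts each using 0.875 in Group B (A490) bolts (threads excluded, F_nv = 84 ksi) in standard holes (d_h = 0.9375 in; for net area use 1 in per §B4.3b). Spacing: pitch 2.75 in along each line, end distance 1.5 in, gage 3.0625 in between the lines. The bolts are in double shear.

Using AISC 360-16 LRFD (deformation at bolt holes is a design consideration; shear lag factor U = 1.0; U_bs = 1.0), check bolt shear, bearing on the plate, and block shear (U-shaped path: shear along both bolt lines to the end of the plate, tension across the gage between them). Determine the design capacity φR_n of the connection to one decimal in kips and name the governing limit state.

Bolt shear: A_b = π(0.875)²/4 = 0.60132 in². φR_n = 0.75 × 84 × 0.60132 × 10 × 2 = 757.7 kips.
Bearing (0.3125 in plate, F_u = 58 ksi): end bolts L_c = 1.5 − 0.9375/2 = 1.03125, R_n = min(1.2×1.03125×0.3125×58, 2.4×0.875×0.3125×58) = 22.43 kips/bolt; interior L_c = 2.75 − 0.9375 = 1.8125, R_n = 38.063 kips/bolt. φR_n = 0.75 × (2×22.43 + 8×38.063) = 262.0 kips.
Block shear: shear path 2×[1.5+4×2.75] = 2×12.5 in, A_gv = 7.8125, A_nv = 2×(12.5 − 4.5×1)×0.3125 = 5 in²; tension across gage: (3.0625 − 1×1)×0.3125 = 0.64453 in². R_n = min(0.6×58×5, 0.6×36×7.8125) + 1.0×58×0.64453 = min(174, 168.75) + 37.383 = 206.13 kips. φR_n = 0.75 × 206.13 = 154.6 kips.
Governing: min(757.7, 262.0, 154.6) = 154.6 kips → block shear.

154.6 kips (block shear governs)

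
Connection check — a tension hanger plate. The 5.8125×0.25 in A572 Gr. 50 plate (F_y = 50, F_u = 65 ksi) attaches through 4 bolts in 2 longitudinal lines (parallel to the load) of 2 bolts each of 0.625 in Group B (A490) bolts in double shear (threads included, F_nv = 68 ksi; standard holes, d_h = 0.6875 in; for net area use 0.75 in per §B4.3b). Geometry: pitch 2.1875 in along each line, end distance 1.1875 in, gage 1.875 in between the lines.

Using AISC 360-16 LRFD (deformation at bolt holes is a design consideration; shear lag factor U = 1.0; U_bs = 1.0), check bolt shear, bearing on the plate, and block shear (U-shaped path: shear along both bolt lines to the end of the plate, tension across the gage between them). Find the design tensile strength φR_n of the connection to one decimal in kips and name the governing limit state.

46.6 kips (block shear governs)

Bolt shear: A_b = π(0.625)²/4 = 0.3068 in². φR_n = 0.75 × 68 × 0.3068 × 4 × 2 = 125.2 kips.
Bearing (0.25 in plate, F_u = 65 ksi): end bolts L_c = 1.1875 − 0.6875/2 = 0.84375, R_n = min(1.2×0.84375×0.25×65, 2.4×0.625×0.25×65) = 16.453 kips/bolt; interior L_c = 2.1875 − 0.6875 = 1.5, R_n = 24.375 kips/bolt. φR_n = 0.75 × (2×16.453 + 2×24.375) = 61.2 kips.
Block shear: shear path 2×[1.1875+1×2.1875] = 2×3.375 in, A_gv = 1.6875, A_nv = 2×(3.375 − 1.5×0.75)×0.25 = 1.125 in²; tension across gage: (1.875 − 1×0.75)×0.25 = 0.28125 in². R_n = min(0.6×65×1.125, 0.6×50×1.6875) + 1.0×65×0.28125 = min(43.875, 50.625) + 18.281 = 62.156 kips. φR_n = 0.75 × 62.156 = 46.6 kips.
Governing: min(125.2, 61.2, 46.6) = 46.6 kips → block shear.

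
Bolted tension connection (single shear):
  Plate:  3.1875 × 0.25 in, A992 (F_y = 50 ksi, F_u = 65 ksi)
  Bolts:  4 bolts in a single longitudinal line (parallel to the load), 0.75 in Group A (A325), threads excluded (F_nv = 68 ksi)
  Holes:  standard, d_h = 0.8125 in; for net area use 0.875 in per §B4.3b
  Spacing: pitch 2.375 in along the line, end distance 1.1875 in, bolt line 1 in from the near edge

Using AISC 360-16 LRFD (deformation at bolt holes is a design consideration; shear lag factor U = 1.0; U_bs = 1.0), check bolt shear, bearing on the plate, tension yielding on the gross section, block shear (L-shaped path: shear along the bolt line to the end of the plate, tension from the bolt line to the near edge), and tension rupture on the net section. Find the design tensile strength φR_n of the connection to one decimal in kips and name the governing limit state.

Bolt shear: A_b = π(0.75)²/4 = 0.44179 in². φR_n = 0.75 × 68 × 0.44179 × 4 × 1 = 90.1 kips.
Bearing (0.25 in plate, F_u = 65 ksi): end bolts L_c = 1.1875 − 0.8125/2 = 0.78125, R_n = min(1.2×0.78125×0.25×65, 2.4×0.75×0.25×65) = 15.234 kips/bolt; interior L_c = 2.375 − 0.8125 = 1.5625, R_n = 29.25 kips/bolt. φR_n = 0.75 × (1×15.234 + 3×29.25) = 77.2 kips.
Tension yield (gross): A_g = 3.1875×0.25 = 0.79688 in². φR_n = 0.90 × 50 × 0.79688 = 35.9 kips.
Block shear: shear path 1×[1.1875+3×2.375] = 1×8.3125 in, A_gv = 2.0781, A_nv = 1×(8.3125 − 3.5×0.875)×0.25 = 1.3125 in²; tension to near edge: (1 − 0.5×0.875)×0.25 = 0.14063 in². R_n = min(0.6×65×1.3125, 0.6×50×2.0781) + 1.0×65×0.14063 = min(51.188, 62.343) + 9.141 = 60.329 kips. φR_n = 0.75 × 60.329 = 45.2 kips.
Tension rupture (net): A_n = (3.1875 − 1×0.875)×0.25 = 0.57813 in² (U = 1.0, A_e = A_n). φR_n = 0.75 × 65 × 0.57813 = 28.2 kips.
Governing: min(90.1, 77.2, 35.9, 45.2, 28.2) = 28.2 kips → net-section rupture.

28.2 kips (net-section rupture governs)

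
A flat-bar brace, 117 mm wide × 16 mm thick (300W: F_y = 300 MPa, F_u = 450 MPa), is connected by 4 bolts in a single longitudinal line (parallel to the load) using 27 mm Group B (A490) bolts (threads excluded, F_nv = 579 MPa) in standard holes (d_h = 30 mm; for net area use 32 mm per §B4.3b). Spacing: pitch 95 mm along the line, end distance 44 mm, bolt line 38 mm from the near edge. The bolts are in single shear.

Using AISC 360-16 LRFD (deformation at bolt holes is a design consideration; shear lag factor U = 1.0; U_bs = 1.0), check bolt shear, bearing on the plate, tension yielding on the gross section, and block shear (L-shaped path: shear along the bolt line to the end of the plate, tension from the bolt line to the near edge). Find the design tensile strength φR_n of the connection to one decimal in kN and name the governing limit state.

Bolt shear: A_b = π(27)²/4 = 572.56 mm². φR_n = 0.75 × 579 × 572.56 × 4 × 1 = 994.5 kN.
Bearing (16 mm plate, F_u = 450 MPa): end bolts L_c = 44 − 30/2 = 29, R_n = min(1.2×29×16×450, 2.4×27×16×450) = 250.56 kN/bolt; interior L_c = 95 − 30 = 65, R_n = 466.56 kN/bolt. φR_n = 0.75 × (1×250.56 + 3×466.56) = 1237.7 kN.
Tension yield (gross): A_g = 117×16 = 1872 mm². φR_n = 0.90 × 300 × 1872 = 505.4 kN.
Block shear: shear path 1×[44+3×95] = 1×329 mm, A_gv = 5264, A_nv = 1×(329 − 3.5×32)×16 = 3472 mm²; tension to near edge: (38 − 0.5×32)×16 = 352 mm². R_n = min(0.6×450×3472, 0.6×300×5264) + 1.0×450×352 = min(937.44, 947.52) + 158.4 = 1095.8 kN. φR_n = 0.75 × 1095.8 = 821.9 kN.
Governing: min(994.5, 1237.7, 505.4, 821.9) = 505.4 kN → gross-section yield.

505.4 kN (gross-section yield governs)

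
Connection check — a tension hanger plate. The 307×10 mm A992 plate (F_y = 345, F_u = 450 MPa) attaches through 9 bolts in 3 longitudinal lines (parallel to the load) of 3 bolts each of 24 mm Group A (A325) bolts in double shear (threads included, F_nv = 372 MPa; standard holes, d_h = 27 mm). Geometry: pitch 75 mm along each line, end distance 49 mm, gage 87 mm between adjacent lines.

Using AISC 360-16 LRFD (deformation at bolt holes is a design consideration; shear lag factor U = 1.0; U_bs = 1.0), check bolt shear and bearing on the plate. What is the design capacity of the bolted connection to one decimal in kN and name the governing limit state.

Bolt shear: A_b = π(24)²/4 = 452.39 mm². φR_n = 0.75 × 372 × 452.39 × 9 × 2 = 2271.9 kN.
Bearing (10 mm plate, F_u = 450 MPa): end bolts L_c = 49 − 27/2 = 35.5, R_n = min(1.2×35.5×10×450, 2.4×24×10×450) = 191.7 kN/bolt; interior L_c = 75 − 27 = 48, R_n = 259.2 kN/bolt. φR_n = 0.75 × (3×191.7 + 6×259.2) = 1597.7 kN.
Governing: min(2271.9, 1597.7) = 1597.7 kN → bearing.

1597.7 kN (bearing governs)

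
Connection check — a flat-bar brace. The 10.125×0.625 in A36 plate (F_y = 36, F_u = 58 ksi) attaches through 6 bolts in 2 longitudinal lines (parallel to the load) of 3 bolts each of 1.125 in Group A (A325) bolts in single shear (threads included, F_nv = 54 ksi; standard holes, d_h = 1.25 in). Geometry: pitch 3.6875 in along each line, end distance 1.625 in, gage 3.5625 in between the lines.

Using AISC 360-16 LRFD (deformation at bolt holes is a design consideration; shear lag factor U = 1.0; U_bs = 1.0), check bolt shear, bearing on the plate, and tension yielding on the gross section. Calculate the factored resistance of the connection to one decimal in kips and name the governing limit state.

Bolt shear: A_b = π(1.125)²/4 = 0.99402 in². φR_n = 0.75 × 54 × 0.99402 × 6 × 1 = 241.5 kips.
Bearing (0.625 in plate, F_u = 58 ksi): end bolts L_c = 1.625 − 1.25/2 = 1, R_n = min(1.2×1×0.625×58, 2.4×1.125×0.625×58) = 43.5 kips/bolt; interior L_c = 3.6875 − 1.25 = 2.4375, R_n = 97.875 kips/bolt. φR_n = 0.75 × (2×43.5 + 4×97.875) = 358.9 kips.
Tension yield (gross): A_g = 10.125×0.625 = 6.3281 in². φR_n = 0.90 × 36 × 6.3281 = 205.0 kips.
Governing: min(241.5, 358.9, 205.0) = 205.0 kips → gross-section yield.

205.0 kips (gross-section yield governs)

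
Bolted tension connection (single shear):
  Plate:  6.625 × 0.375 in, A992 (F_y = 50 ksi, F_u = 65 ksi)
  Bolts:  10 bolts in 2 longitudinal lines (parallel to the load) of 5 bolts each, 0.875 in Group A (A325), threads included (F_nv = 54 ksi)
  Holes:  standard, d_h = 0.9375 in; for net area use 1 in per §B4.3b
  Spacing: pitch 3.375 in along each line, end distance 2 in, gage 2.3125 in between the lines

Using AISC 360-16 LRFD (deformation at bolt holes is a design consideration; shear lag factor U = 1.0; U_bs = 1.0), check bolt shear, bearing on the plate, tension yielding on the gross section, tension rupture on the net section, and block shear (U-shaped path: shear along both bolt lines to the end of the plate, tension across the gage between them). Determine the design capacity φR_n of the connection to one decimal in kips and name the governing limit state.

Bolt shear: A_b = π(0.875)²/4 = 0.60132 in². φR_n = 0.75 × 54 × 0.60132 × 10 × 1 = 243.5 kips.
Bearing (0.375 in plate, F_u = 65 ksi): end bolts L_c = 2 − 0.9375/2 = 1.53125, R_n = min(1.2×1.53125×0.375×65, 2.4×0.875×0.375×65) = 44.789 kips/bolt; interior L_c = 3.375 − 0.9375 = 2.4375, R_n = 51.188 kips/bolt. φR_n = 0.75 × (2×44.789 + 8×51.188) = 374.3 kips.
Tension yield (gross): A_g = 6.625×0.375 = 2.4844 in². φR_n = 0.90 × 50 × 2.4844 = 111.8 kips.
Tension rupture (net): A_n = (6.625 − 2×1)×0.375 = 1.7344 in² (U = 1.0, A_e = A_n). φR_n = 0.75 × 65 × 1.7344 = 84.6 kips.
Block shear: shear path 2×[2+4×3.375] = 2×15.5 in, A_gv = 11.625, A_nv = 2×(15.5 − 4.5×1)×0.375 = 8.25 in²; tension across gage: (2.3125 − 1×1)×0.375 = 0.49219 in². R_n = min(0.6×65×8.25, 0.6×50×11.625) + 1.0×65×0.49219 = min(321.75, 348.75) + 31.992 = 353.74 kips. φR_n = 0.75 × 353.74 = 265.3 kips.
Governing: min(243.5, 374.3, 111.8, 84.6, 265.3) = 84.6 kips → net-section rupture.

84.6 kips (net-section rupture governs)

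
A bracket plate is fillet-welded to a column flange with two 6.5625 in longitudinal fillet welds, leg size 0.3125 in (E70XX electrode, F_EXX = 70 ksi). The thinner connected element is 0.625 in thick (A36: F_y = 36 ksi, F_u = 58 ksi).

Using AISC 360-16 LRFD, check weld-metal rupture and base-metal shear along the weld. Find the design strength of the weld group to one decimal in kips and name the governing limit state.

Weld metal: throat = 0.707×0.3125 = 0.22094 in, L = 2×6.5625 = 13.125 in. φR_n = 0.75 × 0.6 × 70 × 0.22094 × 13.125 = 91.3 kips.
Base metal shear (0.625 in plate): yield φR_n = 1.0×0.6×36×0.625×13.125 = 177.2 kips; rupture φR_n = 0.75×0.6×58×0.625×13.125 = 214.1 kips; take 177.2 kips (yield).
Governing: min(91.3, 177.2) = 91.3 kips → weld metal.

91.3 kips (weld metal governs)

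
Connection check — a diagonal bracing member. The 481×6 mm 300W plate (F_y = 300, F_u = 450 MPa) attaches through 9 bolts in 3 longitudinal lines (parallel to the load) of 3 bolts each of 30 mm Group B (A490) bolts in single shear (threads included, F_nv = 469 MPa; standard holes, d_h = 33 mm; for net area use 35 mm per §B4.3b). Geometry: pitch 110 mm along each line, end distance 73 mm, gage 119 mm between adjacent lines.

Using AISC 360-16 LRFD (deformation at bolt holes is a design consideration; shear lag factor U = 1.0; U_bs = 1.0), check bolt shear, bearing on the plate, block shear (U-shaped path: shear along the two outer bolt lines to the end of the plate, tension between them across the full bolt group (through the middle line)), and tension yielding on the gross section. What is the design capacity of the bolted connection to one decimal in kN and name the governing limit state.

779.2 kN (gross-section yield governs)

Bolt shear: A_b = π(30)²/4 = 706.86 mm². φR_n = 0.75 × 469 × 706.86 × 9 × 1 = 2237.7 kN.
Bearing (6 mm plate, F_u = 450 MPa): end bolts L_c = 73 − 33/2 = 56.5, R_n = min(1.2×56.5×6×450, 2.4×30×6×450) = 183.06 kN/bolt; interior L_c = 110 − 33 = 77, R_n = 194.4 kN/bolt. φR_n = 0.75 × (3×183.06 + 6×194.4) = 1286.7 kN.
Block shear: shear path 2×[73+2×110] = 2×293 mm, A_gv = 3516, A_nv = 2×(293 − 2.5×35)×6 = 2466 mm²; tension across gage: (238 − 2×35)×6 = 1008 mm². R_n = min(0.6×450×2466, 0.6×300×3516) + 1.0×450×1008 = min(665.82, 632.88) + 453.6 = 1086.5 kN. φR_n = 0.75 × 1086.5 = 814.9 kN.
Tension yield (gross): A_g = 481×6 = 2886 mm². φR_n = 0.90 × 300 × 2886 = 779.2 kN.
Governing: min(2237.7, 1286.7, 814.9, 779.2) = 779.2 kN → gross-section yield.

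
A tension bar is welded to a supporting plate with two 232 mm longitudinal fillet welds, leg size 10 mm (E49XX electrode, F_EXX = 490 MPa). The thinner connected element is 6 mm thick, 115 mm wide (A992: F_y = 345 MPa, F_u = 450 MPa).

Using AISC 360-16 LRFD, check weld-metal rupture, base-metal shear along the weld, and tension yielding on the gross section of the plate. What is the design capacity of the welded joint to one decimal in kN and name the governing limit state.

Weld metal: throat = 0.707×10 = 7.07 mm, L = 2×232 = 464 mm. φR_n = 0.75 × 0.6 × 490 × 7.07 × 464 = 723.3 kN.
Base metal shear (6 mm plate): yield φR_n = 1.0×0.6×345×6×464 = 576.3 kN; rupture φR_n = 0.75×0.6×450×6×464 = 563.8 kN; take 563.8 kN (rupture).
Tension yield (gross): A_g = 115×6 = 690 mm². φR_n = 0.90 × 345 × 690 = 214.2 kN.
Governing: min(723.3, 563.8, 214.2) = 214.2 kN → gross-section yield.

214.2 kN (gross-section yield governs)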